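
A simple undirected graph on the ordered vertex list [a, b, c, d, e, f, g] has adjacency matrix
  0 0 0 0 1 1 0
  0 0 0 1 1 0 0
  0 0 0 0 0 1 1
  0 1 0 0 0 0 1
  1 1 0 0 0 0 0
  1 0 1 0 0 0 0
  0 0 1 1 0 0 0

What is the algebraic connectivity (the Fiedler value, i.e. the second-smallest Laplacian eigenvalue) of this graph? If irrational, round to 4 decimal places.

0.7530

With the vertex order [a, b, c, d, e, f, g], the degrees are [2, 2, 2, 2, 2, 2, 2], giving D = diag(2, 2, 2, 2, 2, 2, 2) and L = D - A. The smallest Laplacian eigenvalue is always 0. The next one, lambda_2 = 0.7530, measures how hard the graph is to disconnect: larger values mean better connectivity. By the matrix-tree theorem the graph has (1/7) * product of the nonzero eigenvalues = 7 spanning trees.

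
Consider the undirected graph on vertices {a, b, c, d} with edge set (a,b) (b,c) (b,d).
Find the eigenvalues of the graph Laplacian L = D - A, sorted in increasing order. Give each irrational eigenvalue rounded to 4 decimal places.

[0, 1, 1, 4]

With the vertex order [a, b, c, d], the degrees are [1, 3, 1, 1], giving D = diag(1, 3, 1, 1) and L = D - A. The multiplicity of 0 as a Laplacian eigenvalue equals the number of connected components. The single zero eigenvalue shows the graph is connected. By the matrix-tree theorem the graph has (1/4) * product of the nonzero eigenvalues = 1 spanning tree.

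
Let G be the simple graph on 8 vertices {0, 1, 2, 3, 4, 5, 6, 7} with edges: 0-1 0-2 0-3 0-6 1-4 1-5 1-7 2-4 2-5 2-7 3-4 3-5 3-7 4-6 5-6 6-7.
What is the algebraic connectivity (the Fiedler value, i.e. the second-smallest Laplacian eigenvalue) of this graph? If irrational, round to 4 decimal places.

Reading degrees in the order [0, 1, 2, 3, 4, 5, 6, 7] gives [4, 4, 4, 4, 4, 4, 4, 4]; set D = diag(4, 4, 4, 4, 4, 4, 4, 4) and form L = D - A. The sorted Laplacian eigenvalues are [0, 4, 4, 4, 4, 4, 4, 8]; the algebraic connectivity is the second entry, 4. The largest eigenvalue, 8, is at most the vertex count 8.

4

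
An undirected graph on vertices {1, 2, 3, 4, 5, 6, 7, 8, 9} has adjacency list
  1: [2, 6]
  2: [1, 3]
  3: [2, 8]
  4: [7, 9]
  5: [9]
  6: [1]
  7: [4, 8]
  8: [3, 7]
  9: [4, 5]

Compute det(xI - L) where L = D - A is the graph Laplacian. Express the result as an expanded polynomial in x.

x^9 - 16x^8 + 105x^7 - 364x^6 + 715x^5 - 792x^4 + 462x^3 - 120x^2 + 9x

Each diagonal entry of L is the vertex degree and each off-diagonal entry is -1 where an edge is present, 0 otherwise; in the order [1, 2, 3, 4, 5, 6, 7, 8, 9] the diagonal is [2, 2, 2, 2, 1, 1, 2, 2, 2]. L has integer entries, so p(x) = det(xI - L) has integer coefficients. Expanding the determinant yields x^9 - 16x^8 + 105x^7 - 364x^6 + 715x^5 - 792x^4 + 462x^3 - 120x^2 + 9x. Since p(0) = det(-L) = 0, x divides p(x).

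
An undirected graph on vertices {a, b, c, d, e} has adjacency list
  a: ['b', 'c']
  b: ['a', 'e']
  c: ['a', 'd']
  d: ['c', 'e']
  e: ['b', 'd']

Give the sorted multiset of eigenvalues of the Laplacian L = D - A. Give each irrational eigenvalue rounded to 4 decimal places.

Each diagonal entry of L is the vertex degree and each off-diagonal entry is -1 where an edge is present, 0 otherwise; in the order [a, b, c, d, e] the diagonal is [2, 2, 2, 2, 2]. The multiplicity of 0 as a Laplacian eigenvalue equals the number of connected components. The single zero eigenvalue shows the graph is connected. There is one zero in the spectrum, matching the 1 component.

[0, 1.3820, 1.3820, 3.6180, 3.6180]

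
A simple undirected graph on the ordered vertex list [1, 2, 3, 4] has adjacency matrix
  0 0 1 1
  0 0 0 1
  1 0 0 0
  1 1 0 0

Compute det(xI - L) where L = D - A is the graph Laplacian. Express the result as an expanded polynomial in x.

x^4 - 6x^3 + 10x^2 - 4x

With the vertex order [1, 2, 3, 4], the degrees are [2, 1, 1, 2], giving D = diag(2, 1, 1, 2) and L = D - A. L has integer entries, so p(x) = det(xI - L) has integer coefficients. Expanding the determinant yields x^4 - 6x^3 + 10x^2 - 4x. The coefficient of x^3 equals -trace(L) = -6, matching the sum of degrees.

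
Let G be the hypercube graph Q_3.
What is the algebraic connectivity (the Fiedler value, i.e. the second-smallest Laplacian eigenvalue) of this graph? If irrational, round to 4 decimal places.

The graph has 8 vertices and degree multiset [3, 3, 3, 3, 3, 3, 3, 3]; D is the diagonal matrix of degrees and L = D - A. The sorted Laplacian eigenvalues are [0, 2, 2, 2, 4, 4, 4, 6]; the algebraic connectivity is the second entry, 2. By the matrix-tree theorem the graph has (1/8) * product of the nonzero eigenvalues = 384 spanning trees. The largest eigenvalue, 6, is at most the vertex count 8.

2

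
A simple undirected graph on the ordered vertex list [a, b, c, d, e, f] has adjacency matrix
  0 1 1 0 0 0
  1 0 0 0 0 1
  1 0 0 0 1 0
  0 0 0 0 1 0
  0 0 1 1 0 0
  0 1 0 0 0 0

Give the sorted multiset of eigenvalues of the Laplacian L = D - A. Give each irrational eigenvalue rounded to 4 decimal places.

[0, 0.2679, 1, 2, 3, 3.7321]

Reading degrees in the order [a, b, c, d, e, f] gives [2, 2, 2, 1, 2, 1]; set D = diag(2, 2, 2, 1, 2, 1) and form L = D - A. Since every row of L sums to 0, the all-ones vector is in the kernel and 0 is an eigenvalue. The largest eigenvalue, 3.7321, is at most the vertex count 6. By the matrix-tree theorem the graph has (1/6) * product of the nonzero eigenvalues = 1 spanning tree.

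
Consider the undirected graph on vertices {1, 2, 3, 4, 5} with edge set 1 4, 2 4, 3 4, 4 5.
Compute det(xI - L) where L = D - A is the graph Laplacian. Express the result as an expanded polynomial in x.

Reading degrees in the order [1, 2, 3, 4, 5] gives [1, 1, 1, 4, 1]; set D = diag(1, 1, 1, 4, 1) and form L = D - A. Computing det(xI - L) by cofactor expansion (or equivalently via sum-over-permutations) gives x^5 - 8x^4 + 18x^3 - 16x^2 + 5x. Since p(0) = det(-L) = 0, x divides p(x).

x^5 - 8x^4 + 18x^3 - 16x^2 + 5x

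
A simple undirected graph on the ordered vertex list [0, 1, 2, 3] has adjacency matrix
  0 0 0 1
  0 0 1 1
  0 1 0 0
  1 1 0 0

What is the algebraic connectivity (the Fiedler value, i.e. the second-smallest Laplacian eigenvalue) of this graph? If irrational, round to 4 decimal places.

With the vertex order [0, 1, 2, 3], the degrees are [1, 2, 1, 2], giving D = diag(1, 2, 1, 2) and L = D - A. Computing the eigenvalues of L and sorting gives [0, 0.5858, 2, 3.4142]. The Fiedler value lambda_2 = 0.5858 is strictly positive, so the graph is connected. By the matrix-tree theorem the graph has (1/4) * product of the nonzero eigenvalues = 1 spanning tree.

0.5858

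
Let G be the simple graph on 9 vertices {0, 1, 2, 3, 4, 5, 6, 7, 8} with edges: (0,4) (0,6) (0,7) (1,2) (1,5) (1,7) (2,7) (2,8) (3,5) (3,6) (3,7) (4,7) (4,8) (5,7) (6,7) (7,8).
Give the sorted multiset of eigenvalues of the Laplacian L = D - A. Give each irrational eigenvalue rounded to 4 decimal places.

Each diagonal entry of L is the vertex degree and each off-diagonal entry is -1 where an edge is present, 0 otherwise; in the order [0, 1, 2, 3, 4, 5, 6, 7, 8] the diagonal is [3, 3, 3, 3, 3, 3, 3, 8, 3]. The multiplicity of 0 as a Laplacian eigenvalue equals the number of connected components. By the matrix-tree theorem the graph has (1/9) * product of the nonzero eigenvalues = 2205 spanning trees. The eigenvalues sum to 32, which equals trace(L) = 2|E|.

[0, 1.5858, 1.5858, 3, 3, 4.4142, 4.4142, 5, 9]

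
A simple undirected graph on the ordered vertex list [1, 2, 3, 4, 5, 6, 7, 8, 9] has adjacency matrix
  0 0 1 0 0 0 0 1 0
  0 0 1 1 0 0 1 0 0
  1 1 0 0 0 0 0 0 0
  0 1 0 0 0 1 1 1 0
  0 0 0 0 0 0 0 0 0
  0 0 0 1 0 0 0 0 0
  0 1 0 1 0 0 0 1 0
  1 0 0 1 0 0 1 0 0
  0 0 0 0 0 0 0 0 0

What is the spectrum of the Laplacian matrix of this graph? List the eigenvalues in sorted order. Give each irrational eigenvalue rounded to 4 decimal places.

[0, 0, 0, 0.7639, 1.5858, 2, 4, 4.4142, 5.2361]

Each diagonal entry of L is the vertex degree and each off-diagonal entry is -1 where an edge is present, 0 otherwise; in the order [1, 2, 3, 4, 5, 6, 7, 8, 9] the diagonal is [2, 3, 2, 4, 0, 1, 3, 3, 0]. L is symmetric positive semidefinite, so every eigenvalue is real and nonnegative. The 3 zero eigenvalues correspond to the 3 connected components. The eigenvalues sum to 18, which equals trace(L) = 2|E|.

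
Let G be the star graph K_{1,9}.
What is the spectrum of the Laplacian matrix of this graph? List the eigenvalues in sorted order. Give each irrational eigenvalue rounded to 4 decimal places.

[0, 1, 1, 1, 1, 1, 1, 1, 1, 10]

The graph has 10 vertices and degree multiset [9, 1, 1, 1, 1, 1, 1, 1, 1, 1]; D is the diagonal matrix of degrees and L = D - A. L is symmetric positive semidefinite, so every eigenvalue is real and nonnegative. By the matrix-tree theorem the graph has (1/10) * product of the nonzero eigenvalues = 1 spanning tree.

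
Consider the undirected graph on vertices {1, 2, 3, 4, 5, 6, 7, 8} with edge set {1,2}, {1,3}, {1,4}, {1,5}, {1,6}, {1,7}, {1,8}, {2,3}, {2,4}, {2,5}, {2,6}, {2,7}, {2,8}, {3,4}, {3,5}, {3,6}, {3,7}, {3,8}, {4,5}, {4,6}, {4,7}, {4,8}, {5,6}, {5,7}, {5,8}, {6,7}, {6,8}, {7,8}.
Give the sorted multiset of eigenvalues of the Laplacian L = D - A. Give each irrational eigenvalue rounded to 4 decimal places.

[0, 8, 8, 8, 8, 8, 8, 8]

With the vertex order [1, 2, 3, 4, 5, 6, 7, 8], the degrees are [7, 7, 7, 7, 7, 7, 7, 7], giving D = diag(7, 7, 7, 7, 7, 7, 7, 7) and L = D - A. Since every row of L sums to 0, the all-ones vector is in the kernel and 0 is an eigenvalue. The single zero eigenvalue shows the graph is connected. The eigenvalues sum to 56, which equals trace(L) = 2|E|. By the matrix-tree theorem the graph has (1/8) * product of the nonzero eigenvalues = 262144 spanning trees.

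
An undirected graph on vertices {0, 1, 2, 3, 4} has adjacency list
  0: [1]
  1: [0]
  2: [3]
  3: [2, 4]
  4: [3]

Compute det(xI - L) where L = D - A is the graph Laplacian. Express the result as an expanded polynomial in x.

Reading degrees in the order [0, 1, 2, 3, 4] gives [1, 1, 1, 2, 1]; set D = diag(1, 1, 1, 2, 1) and form L = D - A. The eigenvalues of L are [0, 0, 1, 2, 3]; the characteristic polynomial is the product of (x - lambda_i), which multiplies out to x^5 - 6x^4 + 11x^3 - 6x^2. Since p(0) = det(-L) = 0, x divides p(x).

x^5 - 6x^4 + 11x^3 - 6x^2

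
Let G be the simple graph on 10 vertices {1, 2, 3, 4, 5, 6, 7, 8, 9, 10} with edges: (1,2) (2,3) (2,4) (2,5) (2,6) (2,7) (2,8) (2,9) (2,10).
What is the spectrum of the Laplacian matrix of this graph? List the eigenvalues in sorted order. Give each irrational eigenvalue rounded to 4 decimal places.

[0, 1, 1, 1, 1, 1, 1, 1, 1, 10]

Reading degrees in the order [1, 2, 3, 4, 5, 6, 7, 8, 9, 10] gives [1, 9, 1, 1, 1, 1, 1, 1, 1, 1]; set D = diag(1, 9, 1, 1, 1, 1, 1, 1, 1, 1) and form L = D - A. L is symmetric positive semidefinite, so every eigenvalue is real and nonnegative. The single zero eigenvalue shows the graph is connected. There is one zero in the spectrum, matching the 1 component.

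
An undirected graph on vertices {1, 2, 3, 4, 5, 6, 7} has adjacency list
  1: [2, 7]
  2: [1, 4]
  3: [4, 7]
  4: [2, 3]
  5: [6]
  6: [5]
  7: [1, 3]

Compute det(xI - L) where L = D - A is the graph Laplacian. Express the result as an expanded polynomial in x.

x^7 - 12x^6 + 55x^5 - 120x^4 + 125x^3 - 50x^2

With the vertex order [1, 2, 3, 4, 5, 6, 7], the degrees are [2, 2, 2, 2, 1, 1, 2], giving D = diag(2, 2, 2, 2, 1, 1, 2) and L = D - A. L has integer entries, so p(x) = det(xI - L) has integer coefficients. Expanding the determinant yields x^7 - 12x^6 + 55x^5 - 120x^4 + 125x^3 - 50x^2. The coefficient of x^6 equals -trace(L) = -12, matching the sum of degrees. The largest eigenvalue, 3.6180, is at most the vertex count 7. There are 2 zeros in the spectrum, matching the 2 components.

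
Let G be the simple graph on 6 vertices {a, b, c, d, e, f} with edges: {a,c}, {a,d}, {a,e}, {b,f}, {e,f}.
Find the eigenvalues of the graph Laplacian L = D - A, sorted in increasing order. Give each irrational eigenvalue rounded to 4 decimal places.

Reading degrees in the order [a, b, c, d, e, f] gives [3, 1, 1, 1, 2, 2]; set D = diag(3, 1, 1, 1, 2, 2) and form L = D - A. Since every row of L sums to 0, the all-ones vector is in the kernel and 0 is an eigenvalue. There is one zero in the spectrum, matching the 1 component.

[0, 0.3249, 1, 1.4608, 3, 4.2143]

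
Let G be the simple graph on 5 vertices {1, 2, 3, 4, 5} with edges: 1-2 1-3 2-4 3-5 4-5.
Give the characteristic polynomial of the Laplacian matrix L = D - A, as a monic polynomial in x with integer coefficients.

Each diagonal entry of L is the vertex degree and each off-diagonal entry is -1 where an edge is present, 0 otherwise; in the order [1, 2, 3, 4, 5] the diagonal is [2, 2, 2, 2, 2]. Computing det(xI - L) by cofactor expansion (or equivalently via sum-over-permutations) gives x^5 - 10x^4 + 35x^3 - 50x^2 + 25x. The coefficient of x^4 equals -trace(L) = -10, matching the sum of degrees. There is one zero in the spectrum, matching the 1 component. The largest eigenvalue, 3.6180, is at most the vertex count 5.

x^5 - 10x^4 + 35x^3 - 50x^2 + 25x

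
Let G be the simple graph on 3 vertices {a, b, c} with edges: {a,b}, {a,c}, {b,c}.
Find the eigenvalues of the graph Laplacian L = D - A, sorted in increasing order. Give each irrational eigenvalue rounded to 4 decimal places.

Reading degrees in the order [a, b, c] gives [2, 2, 2]; set D = diag(2, 2, 2) and form L = D - A. The multiplicity of 0 as a Laplacian eigenvalue equals the number of connected components. The eigenvalues sum to 6, which equals trace(L) = 2|E|.

[0, 3, 3]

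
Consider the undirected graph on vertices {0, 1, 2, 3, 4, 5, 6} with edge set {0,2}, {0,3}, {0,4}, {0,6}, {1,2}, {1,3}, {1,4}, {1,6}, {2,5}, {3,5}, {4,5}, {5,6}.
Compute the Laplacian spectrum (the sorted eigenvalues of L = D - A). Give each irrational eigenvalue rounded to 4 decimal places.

Each diagonal entry of L is the vertex degree and each off-diagonal entry is -1 where an edge is present, 0 otherwise; in the order [0, 1, 2, 3, 4, 5, 6] the diagonal is [4, 4, 3, 3, 3, 4, 3]. L is symmetric positive semidefinite, so every eigenvalue is real and nonnegative. The single zero eigenvalue shows the graph is connected. By the matrix-tree theorem the graph has (1/7) * product of the nonzero eigenvalues = 432 spanning trees.

[0, 3, 3, 3, 4, 4, 7]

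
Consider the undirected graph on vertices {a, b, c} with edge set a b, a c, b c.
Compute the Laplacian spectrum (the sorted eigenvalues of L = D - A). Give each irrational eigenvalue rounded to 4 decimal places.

Reading degrees in the order [a, b, c] gives [2, 2, 2]; set D = diag(2, 2, 2) and form L = D - A. Since every row of L sums to 0, the all-ones vector is in the kernel and 0 is an eigenvalue. The single zero eigenvalue shows the graph is connected. The largest eigenvalue, 3, is at most the vertex count 3.

[0, 3, 3]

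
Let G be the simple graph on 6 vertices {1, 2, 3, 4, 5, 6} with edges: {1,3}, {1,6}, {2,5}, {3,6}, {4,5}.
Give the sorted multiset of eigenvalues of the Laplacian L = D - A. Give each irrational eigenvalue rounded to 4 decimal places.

Reading degrees in the order [1, 2, 3, 4, 5, 6] gives [2, 1, 2, 1, 2, 2]; set D = diag(2, 1, 2, 1, 2, 2) and form L = D - A. Since every row of L sums to 0, the all-ones vector is in the kernel and 0 is an eigenvalue. The 2 zero eigenvalues correspond to the 2 connected components. The largest eigenvalue, 3, is at most the vertex count 6.

[0, 0, 1, 3, 3, 3]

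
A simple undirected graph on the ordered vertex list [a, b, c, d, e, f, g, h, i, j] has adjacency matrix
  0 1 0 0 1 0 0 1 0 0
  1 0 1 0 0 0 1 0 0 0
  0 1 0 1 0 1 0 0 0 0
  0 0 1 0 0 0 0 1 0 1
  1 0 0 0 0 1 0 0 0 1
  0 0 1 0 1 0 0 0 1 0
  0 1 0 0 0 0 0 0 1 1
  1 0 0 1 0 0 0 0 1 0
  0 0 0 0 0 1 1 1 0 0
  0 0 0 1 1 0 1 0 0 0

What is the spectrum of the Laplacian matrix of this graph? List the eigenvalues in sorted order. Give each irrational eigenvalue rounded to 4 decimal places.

Each diagonal entry of L is the vertex degree and each off-diagonal entry is -1 where an edge is present, 0 otherwise; in the order [a, b, c, d, e, f, g, h, i, j] the diagonal is [3, 3, 3, 3, 3, 3, 3, 3, 3, 3]. Diagonalising L (or applying a numerical eigensolver to the 10x10 matrix) gives the spectrum above. The single zero eigenvalue shows the graph is connected. There is one zero in the spectrum, matching the 1 component. By the matrix-tree theorem the graph has (1/10) * product of the nonzero eigenvalues = 2000 spanning trees.

[0, 2, 2, 2, 2, 2, 5, 5, 5, 5]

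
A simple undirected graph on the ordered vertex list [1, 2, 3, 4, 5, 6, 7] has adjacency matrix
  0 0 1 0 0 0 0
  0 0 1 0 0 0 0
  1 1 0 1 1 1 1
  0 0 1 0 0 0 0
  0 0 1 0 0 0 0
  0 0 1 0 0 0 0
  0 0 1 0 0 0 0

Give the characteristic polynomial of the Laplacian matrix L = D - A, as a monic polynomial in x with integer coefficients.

Reading degrees in the order [1, 2, 3, 4, 5, 6, 7] gives [1, 1, 6, 1, 1, 1, 1]; set D = diag(1, 1, 6, 1, 1, 1, 1) and form L = D - A. L has integer entries, so p(x) = det(xI - L) has integer coefficients. Expanding the determinant yields x^7 - 12x^6 + 45x^5 - 80x^4 + 75x^3 - 36x^2 + 7x. The constant term is 0 because L is singular (the all-ones vector lies in its kernel). By the matrix-tree theorem the graph has (1/7) * product of the nonzero eigenvalues = 1 spanning tree.

x^7 - 12x^6 + 45x^5 - 80x^4 + 75x^3 - 36x^2 + 7x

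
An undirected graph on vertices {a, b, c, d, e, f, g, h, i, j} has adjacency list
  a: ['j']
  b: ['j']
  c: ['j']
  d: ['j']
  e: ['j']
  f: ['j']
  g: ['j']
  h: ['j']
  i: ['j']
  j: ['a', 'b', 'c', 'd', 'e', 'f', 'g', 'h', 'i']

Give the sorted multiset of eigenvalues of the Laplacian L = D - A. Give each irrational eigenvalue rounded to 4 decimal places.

[0, 1, 1, 1, 1, 1, 1, 1, 1, 10]

Reading degrees in the order [a, b, c, d, e, f, g, h, i, j] gives [1, 1, 1, 1, 1, 1, 1, 1, 1, 9]; set D = diag(1, 1, 1, 1, 1, 1, 1, 1, 1, 9) and form L = D - A. L is symmetric positive semidefinite, so every eigenvalue is real and nonnegative. By the matrix-tree theorem the graph has (1/10) * product of the nonzero eigenvalues = 1 spanning tree.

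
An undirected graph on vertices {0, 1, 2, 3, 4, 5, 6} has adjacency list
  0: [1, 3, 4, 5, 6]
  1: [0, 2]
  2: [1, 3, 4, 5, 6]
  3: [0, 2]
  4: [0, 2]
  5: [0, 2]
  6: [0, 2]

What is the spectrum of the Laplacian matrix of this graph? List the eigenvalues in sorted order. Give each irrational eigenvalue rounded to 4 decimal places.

With the vertex order [0, 1, 2, 3, 4, 5, 6], the degrees are [5, 2, 5, 2, 2, 2, 2], giving D = diag(5, 2, 5, 2, 2, 2, 2) and L = D - A. Diagonalising L (or applying a numerical eigensolver to the 7x7 matrix) gives the spectrum above. By the matrix-tree theorem the graph has (1/7) * product of the nonzero eigenvalues = 80 spanning trees.

[0, 2, 2, 2, 2, 5, 7]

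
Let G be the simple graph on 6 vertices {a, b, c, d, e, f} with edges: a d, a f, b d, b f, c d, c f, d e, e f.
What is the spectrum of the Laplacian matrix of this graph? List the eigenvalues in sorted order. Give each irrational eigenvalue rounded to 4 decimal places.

[0, 2, 2, 2, 4, 6]

Each diagonal entry of L is the vertex degree and each off-diagonal entry is -1 where an edge is present, 0 otherwise; in the order [a, b, c, d, e, f] the diagonal is [2, 2, 2, 4, 2, 4]. L is symmetric positive semidefinite, so every eigenvalue is real and nonnegative. The single zero eigenvalue shows the graph is connected. The largest eigenvalue, 6, is at most the vertex count 6. The eigenvalues sum to 16, which equals trace(L) = 2|E|.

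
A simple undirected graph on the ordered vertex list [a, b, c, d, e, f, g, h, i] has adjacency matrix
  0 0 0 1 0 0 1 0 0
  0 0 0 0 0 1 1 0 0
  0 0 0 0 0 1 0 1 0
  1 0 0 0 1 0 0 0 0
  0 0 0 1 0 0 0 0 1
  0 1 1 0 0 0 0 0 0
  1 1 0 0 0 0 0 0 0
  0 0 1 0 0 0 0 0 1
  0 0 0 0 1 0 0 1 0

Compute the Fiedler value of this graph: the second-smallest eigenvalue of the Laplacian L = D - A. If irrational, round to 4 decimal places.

With the vertex order [a, b, c, d, e, f, g, h, i], the degrees are [2, 2, 2, 2, 2, 2, 2, 2, 2], giving D = diag(2, 2, 2, 2, 2, 2, 2, 2, 2) and L = D - A. The smallest Laplacian eigenvalue is always 0. The next one, lambda_2 = 0.4679, measures how hard the graph is to disconnect: larger values mean better connectivity. By the matrix-tree theorem the graph has (1/9) * product of the nonzero eigenvalues = 9 spanning trees. The largest eigenvalue, 3.8794, is at most the vertex count 9.

0.4679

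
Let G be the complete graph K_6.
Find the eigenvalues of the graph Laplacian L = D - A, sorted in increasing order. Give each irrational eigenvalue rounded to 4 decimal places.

The graph has 6 vertices and degree multiset [5, 5, 5, 5, 5, 5]; D is the diagonal matrix of degrees and L = D - A. Since every row of L sums to 0, the all-ones vector is in the kernel and 0 is an eigenvalue. The single zero eigenvalue shows the graph is connected. The largest eigenvalue, 6, is at most the vertex count 6. The eigenvalues sum to 30, which equals trace(L) = 2|E|.

[0, 6, 6, 6, 6, 6]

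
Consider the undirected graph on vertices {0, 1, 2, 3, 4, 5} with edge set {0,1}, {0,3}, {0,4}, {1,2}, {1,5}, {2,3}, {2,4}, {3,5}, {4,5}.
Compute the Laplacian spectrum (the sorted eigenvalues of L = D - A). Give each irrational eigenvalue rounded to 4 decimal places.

[0, 3, 3, 3, 3, 6]

Reading degrees in the order [0, 1, 2, 3, 4, 5] gives [3, 3, 3, 3, 3, 3]; set D = diag(3, 3, 3, 3, 3, 3) and form L = D - A. L is symmetric positive semidefinite, so every eigenvalue is real and nonnegative.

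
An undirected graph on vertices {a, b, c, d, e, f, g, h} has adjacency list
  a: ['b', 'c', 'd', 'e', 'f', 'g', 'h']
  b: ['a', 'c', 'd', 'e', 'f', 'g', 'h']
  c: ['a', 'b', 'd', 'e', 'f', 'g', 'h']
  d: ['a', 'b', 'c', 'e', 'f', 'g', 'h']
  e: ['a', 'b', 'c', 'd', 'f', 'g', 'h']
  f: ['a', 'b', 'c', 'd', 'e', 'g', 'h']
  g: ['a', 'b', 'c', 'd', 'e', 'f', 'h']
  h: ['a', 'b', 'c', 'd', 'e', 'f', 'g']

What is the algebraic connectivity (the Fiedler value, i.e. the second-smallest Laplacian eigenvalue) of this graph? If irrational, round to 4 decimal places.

Each diagonal entry of L is the vertex degree and each off-diagonal entry is -1 where an edge is present, 0 otherwise; in the order [a, b, c, d, e, f, g, h] the diagonal is [7, 7, 7, 7, 7, 7, 7, 7]. The smallest Laplacian eigenvalue is always 0. The next one, lambda_2 = 8, measures how hard the graph is to disconnect: larger values mean better connectivity. There is one zero in the spectrum, matching the 1 component.

8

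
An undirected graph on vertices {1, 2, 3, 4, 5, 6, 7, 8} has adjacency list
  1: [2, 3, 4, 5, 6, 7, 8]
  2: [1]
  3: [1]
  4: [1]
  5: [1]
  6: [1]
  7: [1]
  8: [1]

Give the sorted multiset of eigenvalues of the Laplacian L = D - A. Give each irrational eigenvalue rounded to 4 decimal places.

[0, 1, 1, 1, 1, 1, 1, 8]

Reading degrees in the order [1, 2, 3, 4, 5, 6, 7, 8] gives [7, 1, 1, 1, 1, 1, 1, 1]; set D = diag(7, 1, 1, 1, 1, 1, 1, 1) and form L = D - A. Since every row of L sums to 0, the all-ones vector is in the kernel and 0 is an eigenvalue. The single zero eigenvalue shows the graph is connected. By the matrix-tree theorem the graph has (1/8) * product of the nonzero eigenvalues = 1 spanning tree.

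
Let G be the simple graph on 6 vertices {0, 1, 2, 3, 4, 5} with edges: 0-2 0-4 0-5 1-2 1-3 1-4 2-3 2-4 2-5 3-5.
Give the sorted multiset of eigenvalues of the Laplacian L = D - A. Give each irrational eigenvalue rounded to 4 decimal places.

With the vertex order [0, 1, 2, 3, 4, 5], the degrees are [3, 3, 5, 3, 3, 3], giving D = diag(3, 3, 5, 3, 3, 3) and L = D - A. Diagonalising L (or applying a numerical eigensolver to the 6x6 matrix) gives the spectrum above.

[0, 2.3820, 2.3820, 4.6180, 4.6180, 6]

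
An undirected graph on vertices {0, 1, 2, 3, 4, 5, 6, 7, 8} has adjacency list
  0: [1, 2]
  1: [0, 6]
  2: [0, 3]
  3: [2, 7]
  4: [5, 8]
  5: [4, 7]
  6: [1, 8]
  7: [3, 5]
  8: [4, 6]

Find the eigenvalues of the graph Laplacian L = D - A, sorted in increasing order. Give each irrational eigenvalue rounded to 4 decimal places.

Reading degrees in the order [0, 1, 2, 3, 4, 5, 6, 7, 8] gives [2, 2, 2, 2, 2, 2, 2, 2, 2]; set D = diag(2, 2, 2, 2, 2, 2, 2, 2, 2) and form L = D - A. The multiplicity of 0 as a Laplacian eigenvalue equals the number of connected components. By the matrix-tree theorem the graph has (1/9) * product of the nonzero eigenvalues = 9 spanning trees. The largest eigenvalue, 3.8794, is at most the vertex count 9.

[0, 0.4679, 0.4679, 1.6527, 1.6527, 3, 3, 3.8794, 3.8794]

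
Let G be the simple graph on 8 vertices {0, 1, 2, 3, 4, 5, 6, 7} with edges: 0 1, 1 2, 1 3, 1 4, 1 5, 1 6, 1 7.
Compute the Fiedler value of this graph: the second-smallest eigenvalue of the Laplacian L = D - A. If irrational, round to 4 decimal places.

1

Reading degrees in the order [0, 1, 2, 3, 4, 5, 6, 7] gives [1, 7, 1, 1, 1, 1, 1, 1]; set D = diag(1, 7, 1, 1, 1, 1, 1, 1) and form L = D - A. Computing the eigenvalues of L and sorting gives [0, 1, 1, 1, 1, 1, 1, 8]. The Fiedler value lambda_2 = 1 is strictly positive, so the graph is connected. The eigenvalues sum to 14, which equals trace(L) = 2|E|. By the matrix-tree theorem the graph has (1/8) * product of the nonzero eigenvalues = 1 spanning tree.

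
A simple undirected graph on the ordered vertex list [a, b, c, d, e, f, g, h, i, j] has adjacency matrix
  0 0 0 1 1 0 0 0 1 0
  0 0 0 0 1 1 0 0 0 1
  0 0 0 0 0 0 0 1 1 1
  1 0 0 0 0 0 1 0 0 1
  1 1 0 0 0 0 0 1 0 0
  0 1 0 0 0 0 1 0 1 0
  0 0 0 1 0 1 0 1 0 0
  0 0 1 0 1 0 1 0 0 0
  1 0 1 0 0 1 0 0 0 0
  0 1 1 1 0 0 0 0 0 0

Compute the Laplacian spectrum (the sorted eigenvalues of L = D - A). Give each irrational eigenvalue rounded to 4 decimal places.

[0, 2, 2, 2, 2, 2, 5, 5, 5, 5]

Reading degrees in the order [a, b, c, d, e, f, g, h, i, j] gives [3, 3, 3, 3, 3, 3, 3, 3, 3, 3]; set D = diag(3, 3, 3, 3, 3, 3, 3, 3, 3, 3) and form L = D - A. Diagonalising L (or applying a numerical eigensolver to the 10x10 matrix) gives the spectrum above. The single zero eigenvalue shows the graph is connected.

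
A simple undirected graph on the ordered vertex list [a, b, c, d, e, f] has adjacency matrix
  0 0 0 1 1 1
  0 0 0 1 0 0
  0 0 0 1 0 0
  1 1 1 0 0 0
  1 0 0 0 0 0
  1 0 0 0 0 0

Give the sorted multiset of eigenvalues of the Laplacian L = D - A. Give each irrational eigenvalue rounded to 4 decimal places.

[0, 0.4384, 1, 1, 3, 4.5616]

Each diagonal entry of L is the vertex degree and each off-diagonal entry is -1 where an edge is present, 0 otherwise; in the order [a, b, c, d, e, f] the diagonal is [3, 1, 1, 3, 1, 1]. Diagonalising L (or applying a numerical eigensolver to the 6x6 matrix) gives the spectrum above. The single zero eigenvalue shows the graph is connected. The largest eigenvalue, 4.5616, is at most the vertex count 6.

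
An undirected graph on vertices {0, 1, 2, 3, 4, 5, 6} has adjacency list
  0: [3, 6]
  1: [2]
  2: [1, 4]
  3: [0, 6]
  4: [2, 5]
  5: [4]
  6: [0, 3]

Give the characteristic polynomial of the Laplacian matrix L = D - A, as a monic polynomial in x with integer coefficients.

With the vertex order [0, 1, 2, 3, 4, 5, 6], the degrees are [2, 1, 2, 2, 2, 1, 2], giving D = diag(2, 1, 2, 2, 2, 1, 2) and L = D - A. Computing det(xI - L) by cofactor expansion (or equivalently via sum-over-permutations) gives x^7 - 12x^6 + 55x^5 - 118x^4 + 114x^3 - 36x^2. The coefficient of x^6 equals -trace(L) = -12, matching the sum of degrees. The largest eigenvalue, 3.4142, is at most the vertex count 7. The eigenvalues sum to 12, which equals trace(L) = 2|E|.

x^7 - 12x^6 + 55x^5 - 118x^4 + 114x^3 - 36x^2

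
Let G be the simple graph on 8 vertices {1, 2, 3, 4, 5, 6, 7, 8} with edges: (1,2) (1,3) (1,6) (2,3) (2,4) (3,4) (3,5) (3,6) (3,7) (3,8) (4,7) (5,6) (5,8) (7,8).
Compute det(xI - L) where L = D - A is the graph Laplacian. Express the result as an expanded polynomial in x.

Each diagonal entry of L is the vertex degree and each off-diagonal entry is -1 where an edge is present, 0 otherwise; in the order [1, 2, 3, 4, 5, 6, 7, 8] the diagonal is [3, 3, 7, 3, 3, 3, 3, 3]. L has integer entries, so p(x) = det(xI - L) has integer coefficients. Expanding the determinant yields x^8 - 28x^7 + 322x^6 - 1974x^5 + 6965x^4 - 14126x^3 + 15225x^2 - 6728x. The constant term is 0 because L is singular (the all-ones vector lies in its kernel). There is one zero in the spectrum, matching the 1 component.

x^8 - 28x^7 + 322x^6 - 1974x^5 + 6965x^4 - 14126x^3 + 15225x^2 - 6728x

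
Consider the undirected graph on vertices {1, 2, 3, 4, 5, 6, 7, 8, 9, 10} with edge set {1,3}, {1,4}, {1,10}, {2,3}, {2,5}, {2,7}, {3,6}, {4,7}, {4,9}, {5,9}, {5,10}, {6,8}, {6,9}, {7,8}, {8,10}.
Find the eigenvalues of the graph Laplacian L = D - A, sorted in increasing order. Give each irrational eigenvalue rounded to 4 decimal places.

With the vertex order [1, 2, 3, 4, 5, 6, 7, 8, 9, 10], the degrees are [3, 3, 3, 3, 3, 3, 3, 3, 3, 3], giving D = diag(3, 3, 3, 3, 3, 3, 3, 3, 3, 3) and L = D - A. Diagonalising L (or applying a numerical eigensolver to the 10x10 matrix) gives the spectrum above. The largest eigenvalue, 5, is at most the vertex count 10. There is one zero in the spectrum, matching the 1 component.

[0, 2, 2, 2, 2, 2, 5, 5, 5, 5]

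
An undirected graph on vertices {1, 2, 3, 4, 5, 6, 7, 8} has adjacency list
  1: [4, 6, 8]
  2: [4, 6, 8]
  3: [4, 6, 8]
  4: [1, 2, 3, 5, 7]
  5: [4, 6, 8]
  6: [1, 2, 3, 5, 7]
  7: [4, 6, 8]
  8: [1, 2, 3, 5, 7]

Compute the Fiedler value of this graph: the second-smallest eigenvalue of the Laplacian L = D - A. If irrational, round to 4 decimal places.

Reading degrees in the order [1, 2, 3, 4, 5, 6, 7, 8] gives [3, 3, 3, 5, 3, 5, 3, 5]; set D = diag(3, 3, 3, 5, 3, 5, 3, 5) and form L = D - A. The sorted Laplacian eigenvalues are [0, 3, 3, 3, 3, 5, 5, 8]; the algebraic connectivity is the second entry, 3. By the matrix-tree theorem the graph has (1/8) * product of the nonzero eigenvalues = 2025 spanning trees.

3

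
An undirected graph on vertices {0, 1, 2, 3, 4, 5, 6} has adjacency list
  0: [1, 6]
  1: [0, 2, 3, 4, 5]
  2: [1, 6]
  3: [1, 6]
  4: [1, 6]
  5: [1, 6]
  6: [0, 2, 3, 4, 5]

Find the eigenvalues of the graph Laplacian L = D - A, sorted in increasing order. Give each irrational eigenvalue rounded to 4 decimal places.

With the vertex order [0, 1, 2, 3, 4, 5, 6], the degrees are [2, 5, 2, 2, 2, 2, 5], giving D = diag(2, 5, 2, 2, 2, 2, 5) and L = D - A. Diagonalising L (or applying a numerical eigensolver to the 7x7 matrix) gives the spectrum above. By the matrix-tree theorem the graph has (1/7) * product of the nonzero eigenvalues = 80 spanning trees.

[0, 2, 2, 2, 2, 5, 7]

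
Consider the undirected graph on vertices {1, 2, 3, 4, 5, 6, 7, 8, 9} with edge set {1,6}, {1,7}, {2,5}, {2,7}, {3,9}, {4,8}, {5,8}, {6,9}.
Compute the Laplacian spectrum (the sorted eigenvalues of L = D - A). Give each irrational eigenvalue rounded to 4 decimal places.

[0, 0.1206, 0.4679, 1, 1.6527, 2.3473, 3, 3.5321, 3.8794]

With the vertex order [1, 2, 3, 4, 5, 6, 7, 8, 9], the degrees are [2, 2, 1, 1, 2, 2, 2, 2, 2], giving D = diag(2, 2, 1, 1, 2, 2, 2, 2, 2) and L = D - A. Since every row of L sums to 0, the all-ones vector is in the kernel and 0 is an eigenvalue. The single zero eigenvalue shows the graph is connected. The largest eigenvalue, 3.8794, is at most the vertex count 9.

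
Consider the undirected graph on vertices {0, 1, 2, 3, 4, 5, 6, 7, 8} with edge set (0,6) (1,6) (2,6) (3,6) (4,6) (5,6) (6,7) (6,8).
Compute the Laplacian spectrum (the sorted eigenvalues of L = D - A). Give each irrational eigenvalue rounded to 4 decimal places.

[0, 1, 1, 1, 1, 1, 1, 1, 9]

Each diagonal entry of L is the vertex degree and each off-diagonal entry is -1 where an edge is present, 0 otherwise; in the order [0, 1, 2, 3, 4, 5, 6, 7, 8] the diagonal is [1, 1, 1, 1, 1, 1, 8, 1, 1]. The multiplicity of 0 as a Laplacian eigenvalue equals the number of connected components. The single zero eigenvalue shows the graph is connected. There is one zero in the spectrum, matching the 1 component.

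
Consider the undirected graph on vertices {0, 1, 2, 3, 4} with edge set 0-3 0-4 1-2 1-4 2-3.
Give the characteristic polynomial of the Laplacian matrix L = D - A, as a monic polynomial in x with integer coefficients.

x^5 - 10x^4 + 35x^3 - 50x^2 + 25x

With the vertex order [0, 1, 2, 3, 4], the degrees are [2, 2, 2, 2, 2], giving D = diag(2, 2, 2, 2, 2) and L = D - A. L has integer entries, so p(x) = det(xI - L) has integer coefficients. Expanding the determinant yields x^5 - 10x^4 + 35x^3 - 50x^2 + 25x. The constant term is 0 because L is singular (the all-ones vector lies in its kernel). The largest eigenvalue, 3.6180, is at most the vertex count 5. The eigenvalues sum to 10, which equals trace(L) = 2|E|.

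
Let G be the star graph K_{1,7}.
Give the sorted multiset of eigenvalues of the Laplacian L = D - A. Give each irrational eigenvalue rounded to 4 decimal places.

[0, 1, 1, 1, 1, 1, 1, 8]

The graph has 8 vertices and degree multiset [7, 1, 1, 1, 1, 1, 1, 1]; D is the diagonal matrix of degrees and L = D - A. L is symmetric positive semidefinite, so every eigenvalue is real and nonnegative.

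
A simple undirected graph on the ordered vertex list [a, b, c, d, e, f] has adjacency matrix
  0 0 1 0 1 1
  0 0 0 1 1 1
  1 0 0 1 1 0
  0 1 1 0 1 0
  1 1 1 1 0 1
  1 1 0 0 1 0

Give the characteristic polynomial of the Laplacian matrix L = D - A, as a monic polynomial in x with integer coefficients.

x^6 - 20x^5 + 155x^4 - 580x^3 + 1045x^2 - 726x

Reading degrees in the order [a, b, c, d, e, f] gives [3, 3, 3, 3, 5, 3]; set D = diag(3, 3, 3, 3, 5, 3) and form L = D - A. L has integer entries, so p(x) = det(xI - L) has integer coefficients. Expanding the determinant yields x^6 - 20x^5 + 155x^4 - 580x^3 + 1045x^2 - 726x. Since p(0) = det(-L) = 0, x divides p(x). The largest eigenvalue, 6, is at most the vertex count 6.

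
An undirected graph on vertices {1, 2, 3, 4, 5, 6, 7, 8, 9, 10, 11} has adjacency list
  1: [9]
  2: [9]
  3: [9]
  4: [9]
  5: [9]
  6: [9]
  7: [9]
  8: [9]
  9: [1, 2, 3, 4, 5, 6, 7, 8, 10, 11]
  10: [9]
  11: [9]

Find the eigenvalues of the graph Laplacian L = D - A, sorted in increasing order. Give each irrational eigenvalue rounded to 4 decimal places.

Each diagonal entry of L is the vertex degree and each off-diagonal entry is -1 where an edge is present, 0 otherwise; in the order [1, 2, 3, 4, 5, 6, 7, 8, 9, 10, 11] the diagonal is [1, 1, 1, 1, 1, 1, 1, 1, 10, 1, 1]. Since every row of L sums to 0, the all-ones vector is in the kernel and 0 is an eigenvalue. The single zero eigenvalue shows the graph is connected.

[0, 1, 1, 1, 1, 1, 1, 1, 1, 1, 11]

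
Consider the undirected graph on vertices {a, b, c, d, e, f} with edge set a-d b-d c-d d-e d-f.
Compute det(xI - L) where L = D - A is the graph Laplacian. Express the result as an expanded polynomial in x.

Each diagonal entry of L is the vertex degree and each off-diagonal entry is -1 where an edge is present, 0 otherwise; in the order [a, b, c, d, e, f] the diagonal is [1, 1, 1, 5, 1, 1]. The eigenvalues of L are [0, 1, 1, 1, 1, 6]; the characteristic polynomial is the product of (x - lambda_i), which multiplies out to x^6 - 10x^5 + 30x^4 - 40x^3 + 25x^2 - 6x. The constant term is 0 because L is singular (the all-ones vector lies in its kernel).

x^6 - 10x^5 + 30x^4 - 40x^3 + 25x^2 - 6x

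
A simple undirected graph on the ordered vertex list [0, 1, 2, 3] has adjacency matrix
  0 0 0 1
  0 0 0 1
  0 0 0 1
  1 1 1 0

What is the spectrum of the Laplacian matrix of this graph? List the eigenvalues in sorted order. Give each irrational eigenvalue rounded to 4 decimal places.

Reading degrees in the order [0, 1, 2, 3] gives [1, 1, 1, 3]; set D = diag(1, 1, 1, 3) and form L = D - A. Diagonalising L (or applying a numerical eigensolver to the 4x4 matrix) gives the spectrum above. The largest eigenvalue, 4, is at most the vertex count 4.

[0, 1, 1, 4]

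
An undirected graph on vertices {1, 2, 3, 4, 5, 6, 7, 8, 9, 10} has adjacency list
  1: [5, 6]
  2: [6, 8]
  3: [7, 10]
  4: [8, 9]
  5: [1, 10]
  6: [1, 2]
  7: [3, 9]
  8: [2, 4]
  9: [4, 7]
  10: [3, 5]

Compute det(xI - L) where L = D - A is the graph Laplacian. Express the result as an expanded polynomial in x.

With the vertex order [1, 2, 3, 4, 5, 6, 7, 8, 9, 10], the degrees are [2, 2, 2, 2, 2, 2, 2, 2, 2, 2], giving D = diag(2, 2, 2, 2, 2, 2, 2, 2, 2, 2) and L = D - A. L has integer entries, so p(x) = det(xI - L) has integer coefficients. Expanding the determinant yields x^10 - 20x^9 + 170x^8 - 800x^7 + 2275x^6 - 4004x^5 + 4290x^4 - 2640x^3 + 825x^2 - 100x. Since p(0) = det(-L) = 0, x divides p(x). The eigenvalues sum to 20, which equals trace(L) = 2|E|.

x^10 - 20x^9 + 170x^8 - 800x^7 + 2275x^6 - 4004x^5 + 4290x^4 - 2640x^3 + 825x^2 - 100x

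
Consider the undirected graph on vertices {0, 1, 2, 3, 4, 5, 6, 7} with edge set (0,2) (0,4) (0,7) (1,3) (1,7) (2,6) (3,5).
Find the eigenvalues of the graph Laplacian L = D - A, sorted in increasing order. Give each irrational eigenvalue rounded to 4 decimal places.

Reading degrees in the order [0, 1, 2, 3, 4, 5, 6, 7] gives [3, 2, 2, 2, 1, 1, 1, 2]; set D = diag(3, 2, 2, 2, 1, 1, 1, 2) and form L = D - A. Diagonalising L (or applying a numerical eigensolver to the 8x8 matrix) gives the spectrum above. The single zero eigenvalue shows the graph is connected. The largest eigenvalue, 4.3429, is at most the vertex count 8.

[0, 0.1864, 0.5858, 1, 2, 2.4707, 3.4142, 4.3429]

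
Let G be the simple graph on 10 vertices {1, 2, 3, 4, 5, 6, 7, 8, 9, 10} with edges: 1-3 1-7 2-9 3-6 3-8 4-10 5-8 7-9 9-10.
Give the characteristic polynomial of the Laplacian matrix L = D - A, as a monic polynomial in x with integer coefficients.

x^10 - 18x^9 + 134x^8 - 536x^7 + 1254x^6 - 1752x^5 + 1434x^4 - 648x^3 + 141x^2 - 10x

With the vertex order [1, 2, 3, 4, 5, 6, 7, 8, 9, 10], the degrees are [2, 1, 3, 1, 1, 1, 2, 2, 3, 2], giving D = diag(2, 1, 3, 1, 1, 1, 2, 2, 3, 2) and L = D - A. Computing det(xI - L) by cofactor expansion (or equivalently via sum-over-permutations) gives x^10 - 18x^9 + 134x^8 - 536x^7 + 1254x^6 - 1752x^5 + 1434x^4 - 648x^3 + 141x^2 - 10x. The coefficient of x^9 equals -trace(L) = -18, matching the sum of degrees.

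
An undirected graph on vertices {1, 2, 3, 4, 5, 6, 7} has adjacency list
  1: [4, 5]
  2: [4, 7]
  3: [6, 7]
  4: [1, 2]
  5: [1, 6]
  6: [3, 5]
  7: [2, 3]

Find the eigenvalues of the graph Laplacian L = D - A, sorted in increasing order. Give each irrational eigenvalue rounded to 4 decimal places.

Each diagonal entry of L is the vertex degree and each off-diagonal entry is -1 where an edge is present, 0 otherwise; in the order [1, 2, 3, 4, 5, 6, 7] the diagonal is [2, 2, 2, 2, 2, 2, 2]. Since every row of L sums to 0, the all-ones vector is in the kernel and 0 is an eigenvalue. The single zero eigenvalue shows the graph is connected. The eigenvalues sum to 14, which equals trace(L) = 2|E|. The largest eigenvalue, 3.8019, is at most the vertex count 7.

[0, 0.7530, 0.7530, 2.4450, 2.4450, 3.8019, 3.8019]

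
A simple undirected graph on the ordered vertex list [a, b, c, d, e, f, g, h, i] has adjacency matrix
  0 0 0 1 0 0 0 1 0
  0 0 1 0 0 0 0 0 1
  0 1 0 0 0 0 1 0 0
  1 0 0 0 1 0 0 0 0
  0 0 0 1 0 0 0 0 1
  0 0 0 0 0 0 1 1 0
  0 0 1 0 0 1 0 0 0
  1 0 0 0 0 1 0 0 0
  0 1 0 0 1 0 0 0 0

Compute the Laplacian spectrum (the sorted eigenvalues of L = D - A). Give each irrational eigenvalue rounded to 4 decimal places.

Reading degrees in the order [a, b, c, d, e, f, g, h, i] gives [2, 2, 2, 2, 2, 2, 2, 2, 2]; set D = diag(2, 2, 2, 2, 2, 2, 2, 2, 2) and form L = D - A. Since every row of L sums to 0, the all-ones vector is in the kernel and 0 is an eigenvalue. By the matrix-tree theorem the graph has (1/9) * product of the nonzero eigenvalues = 9 spanning trees. There is one zero in the spectrum, matching the 1 component.

[0, 0.4679, 0.4679, 1.6527, 1.6527, 3, 3, 3.8794, 3.8794]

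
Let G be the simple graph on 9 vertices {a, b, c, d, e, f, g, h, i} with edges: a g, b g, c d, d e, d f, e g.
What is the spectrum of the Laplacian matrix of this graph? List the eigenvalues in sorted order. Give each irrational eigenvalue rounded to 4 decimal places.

[0, 0, 0, 0.2679, 1, 1, 1.5858, 3.7321, 4.4142]

With the vertex order [a, b, c, d, e, f, g, h, i], the degrees are [1, 1, 1, 3, 2, 1, 3, 0, 0], giving D = diag(1, 1, 1, 3, 2, 1, 3, 0, 0) and L = D - A. Diagonalising L (or applying a numerical eigensolver to the 9x9 matrix) gives the spectrum above. The 3 zero eigenvalues correspond to the 3 connected components. There are 3 zeros in the spectrum, matching the 3 components.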